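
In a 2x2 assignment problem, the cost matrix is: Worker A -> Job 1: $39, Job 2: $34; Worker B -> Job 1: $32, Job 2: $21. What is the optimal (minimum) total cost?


Option 1: A->1 + B->2 = $39 + $21 = $60
Option 2: A->2 + B->1 = $34 + $32 = $66
Min cost = min($60, $66) = $60

$60


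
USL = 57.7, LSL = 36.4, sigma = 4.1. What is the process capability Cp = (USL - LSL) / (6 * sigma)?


Cp = (57.7 - 36.4) / (6 * 4.1)

0.87


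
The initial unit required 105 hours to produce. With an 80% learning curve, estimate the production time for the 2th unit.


Formula: T_n = T_1 * (learning_rate)^(log2(n)) where learning_rate = rate/100
Doublings = log2(2) = 1
T_n = 105 * 0.8^1
T_n = 105 * 0.8 = 84.0 hours

84.0 hours


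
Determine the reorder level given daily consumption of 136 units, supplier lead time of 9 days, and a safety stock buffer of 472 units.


Formula: ROP = (Daily Demand * Lead Time) + Safety Stock
Demand during lead time = 136 * 9 = 1224 units
ROP = 1224 + 472 = 1696 units

1696 units


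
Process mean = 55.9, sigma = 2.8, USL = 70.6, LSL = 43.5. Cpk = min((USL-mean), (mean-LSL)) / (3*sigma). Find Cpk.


Cpu = (70.6 - 55.9) / (3 * 2.8) = 1.75
Cpl = (55.9 - 43.5) / (3 * 2.8) = 1.48
Cpk = min(1.75, 1.48) = 1.48

1.48


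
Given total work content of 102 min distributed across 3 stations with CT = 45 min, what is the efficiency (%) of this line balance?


Formula: Efficiency = Sum of Task Times / (N_stations * CT) * 100
Total station capacity = 3 stations * 45 min = 135 min
Efficiency = 102 / 135 * 100 = 75.6%

75.6%


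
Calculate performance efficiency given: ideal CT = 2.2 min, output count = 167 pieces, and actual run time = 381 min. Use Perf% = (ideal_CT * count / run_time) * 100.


Formula: Performance = (Ideal CT * Total Count) / Run Time * 100
Ideal output time = 2.2 * 167 = 367.4 min
Performance = 367.4 / 381 * 100 = 96.4%

96.4%


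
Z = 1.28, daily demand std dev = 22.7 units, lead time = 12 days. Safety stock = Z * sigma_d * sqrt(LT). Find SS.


Formula: SS = z * sigma_d * sqrt(LT)
sqrt(LT) = sqrt(12) = 3.4641
SS = 1.28 * 22.7 * 3.4641
SS = 100.7 units

100.7 units


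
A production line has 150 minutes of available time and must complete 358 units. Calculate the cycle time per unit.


Formula: CT = Available Time / Number of Units
CT = 150 min / 358 units
CT = 0.42 min/unit

0.42 min/unit


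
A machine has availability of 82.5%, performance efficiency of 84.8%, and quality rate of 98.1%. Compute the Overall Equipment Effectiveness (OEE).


Formula: OEE = Availability * Performance * Quality / 10000
A * P = 82.5% * 84.8% / 100 = 69.96%
OEE = 69.96% * 98.1% / 100 = 68.6%

68.6%


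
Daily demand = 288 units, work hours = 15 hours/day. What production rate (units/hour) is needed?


Formula: Production Rate = Daily Demand / Available Hours
Rate = 288 units/day / 15 hours/day
Rate = 19.2 units/hour

19.2 units/hour


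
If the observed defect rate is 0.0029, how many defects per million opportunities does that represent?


DPMO = defect_rate * 1000000 = 0.0029 * 1000000

2900


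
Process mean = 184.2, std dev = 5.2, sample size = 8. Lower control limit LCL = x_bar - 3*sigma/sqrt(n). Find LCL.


LCL = 184.2 - 3 * 5.2 / sqrt(8)

178.68


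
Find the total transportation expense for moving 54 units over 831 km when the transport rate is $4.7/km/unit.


TC = dist * cost * units = 831 * 4.7 * 54 = $210907.80

$210907.80


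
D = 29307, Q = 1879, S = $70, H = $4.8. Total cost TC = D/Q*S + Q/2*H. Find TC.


TC = 29307/1879 * 70 + 1879/2 * 4.8

$5601.40


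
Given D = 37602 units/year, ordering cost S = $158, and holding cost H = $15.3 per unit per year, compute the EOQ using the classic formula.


Formula: EOQ = sqrt(2 * D * S / H)
Numerator: 2 * 37602 * 158 = 11882232
2DS/H = 11882232 / 15.3 = 776616.5
EOQ = sqrt(776616.5) = 881.3 units

881.3 units


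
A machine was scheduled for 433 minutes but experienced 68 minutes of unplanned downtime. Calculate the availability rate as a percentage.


Formula: Availability = (Planned Time - Downtime) / Planned Time * 100
Uptime = 433 - 68 = 365 min
Availability = 365 / 433 * 100 = 84.3%

84.3%


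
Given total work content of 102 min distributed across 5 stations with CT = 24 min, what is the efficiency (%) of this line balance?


Formula: Efficiency = Sum of Task Times / (N_stations * CT) * 100
Total station capacity = 5 stations * 24 min = 120 min
Efficiency = 102 / 120 * 100 = 85.0%

85.0%


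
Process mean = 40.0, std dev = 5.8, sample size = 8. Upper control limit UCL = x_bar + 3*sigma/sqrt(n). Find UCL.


UCL = 40.0 + 3 * 5.8 / sqrt(8)

46.15


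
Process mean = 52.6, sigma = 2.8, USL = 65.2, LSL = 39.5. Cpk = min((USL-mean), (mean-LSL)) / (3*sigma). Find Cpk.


Cpu = (65.2 - 52.6) / (3 * 2.8) = 1.5
Cpl = (52.6 - 39.5) / (3 * 2.8) = 1.56
Cpk = min(1.5, 1.56) = 1.5

1.5


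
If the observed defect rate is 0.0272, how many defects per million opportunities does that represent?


DPMO = defect_rate * 1000000 = 0.0272 * 1000000

27200


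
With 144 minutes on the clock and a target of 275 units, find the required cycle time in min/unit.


Formula: CT = Available Time / Number of Units
CT = 144 min / 275 units
CT = 0.52 min/unit

0.52 min/unit


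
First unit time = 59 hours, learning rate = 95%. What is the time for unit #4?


Formula: T_n = T_1 * (learning_rate)^(log2(n)) where learning_rate = rate/100
Doublings = log2(4) = 2
T_n = 59 * 0.95^2
T_n = 59 * 0.9025 = 53.2 hours

53.2 hours


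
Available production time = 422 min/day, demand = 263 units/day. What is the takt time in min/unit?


Formula: Takt Time = Available Production Time / Customer Demand
Takt = 422 min/day / 263 units/day
Takt = 1.6 min/unit

1.6 min/unit


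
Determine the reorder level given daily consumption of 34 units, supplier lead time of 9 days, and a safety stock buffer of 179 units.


Formula: ROP = (Daily Demand * Lead Time) + Safety Stock
Demand during lead time = 34 * 9 = 306 units
ROP = 306 + 179 = 485 units

485 units


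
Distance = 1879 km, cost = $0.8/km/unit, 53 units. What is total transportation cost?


TC = dist * cost * units = 1879 * 0.8 * 53 = $79669.60

$79669.60


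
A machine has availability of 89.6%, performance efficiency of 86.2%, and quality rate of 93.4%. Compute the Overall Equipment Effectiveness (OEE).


Formula: OEE = Availability * Performance * Quality / 10000
A * P = 89.6% * 86.2% / 100 = 77.24%
OEE = 77.24% * 93.4% / 100 = 72.1%

72.1%


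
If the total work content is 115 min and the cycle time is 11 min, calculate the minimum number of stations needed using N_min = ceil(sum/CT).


Formula: N_min = ceil(Sum of Task Times / Cycle Time)
N_min = ceil(115 min / 11 min) = ceil(10.4545)
N_min = 11 stations

11


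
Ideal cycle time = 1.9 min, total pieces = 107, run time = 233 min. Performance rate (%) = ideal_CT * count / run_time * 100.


Formula: Performance = (Ideal CT * Total Count) / Run Time * 100
Ideal output time = 1.9 * 107 = 203.3 min
Performance = 203.3 / 233 * 100 = 87.3%

87.3%


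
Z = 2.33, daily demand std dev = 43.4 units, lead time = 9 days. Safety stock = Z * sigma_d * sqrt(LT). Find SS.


Formula: SS = z * sigma_d * sqrt(LT)
sqrt(LT) = sqrt(9) = 3.0
SS = 2.33 * 43.4 * 3.0
SS = 303.4 units

303.4 units


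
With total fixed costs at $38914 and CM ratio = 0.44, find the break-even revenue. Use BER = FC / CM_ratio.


Formula: BER = Fixed Costs / Contribution Margin Ratio
BER = $38914 / 0.44
BER = $88440.91 (to the nearest cent)

$88440.91


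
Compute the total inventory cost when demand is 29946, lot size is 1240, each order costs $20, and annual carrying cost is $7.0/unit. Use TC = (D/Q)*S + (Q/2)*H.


TC = 29946/1240 * 20 + 1240/2 * 7.0

$4823.00


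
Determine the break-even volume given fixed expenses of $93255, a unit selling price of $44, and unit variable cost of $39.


Formula: BEQ = Fixed Costs / (Price - Variable Cost)
Contribution margin = $44 - $39 = $5/unit
BEQ = ceil($93255 / $5/unit) = ceil(18651.0) = 18651 units

18651 units


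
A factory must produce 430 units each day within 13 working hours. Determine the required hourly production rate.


Formula: Production Rate = Daily Demand / Available Hours
Rate = 430 units/day / 13 hours/day
Rate = 33.1 units/hour

33.1 units/hour


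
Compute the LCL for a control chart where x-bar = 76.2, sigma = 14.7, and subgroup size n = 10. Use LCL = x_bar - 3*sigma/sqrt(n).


LCL = 76.2 - 3 * 14.7 / sqrt(10)

62.25


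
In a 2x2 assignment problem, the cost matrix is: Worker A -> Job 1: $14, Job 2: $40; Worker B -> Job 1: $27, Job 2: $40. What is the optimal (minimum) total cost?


Option 1: A->1 + B->2 = $14 + $40 = $54
Option 2: A->2 + B->1 = $40 + $27 = $67
Min cost = min($54, $67) = $54

$54


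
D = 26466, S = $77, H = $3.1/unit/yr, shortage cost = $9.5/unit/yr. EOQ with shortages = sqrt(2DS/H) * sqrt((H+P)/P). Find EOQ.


Formula: EOQ* = sqrt(2DS/H) * sqrt((H+P)/P)
Base EOQ = sqrt(2*26466*77/3.1) = 1146.63 units
Correction = sqrt((3.1+9.5)/9.5) = 1.15166
EOQ* = 1146.63 * 1.15166 = 1320.5 units

1320.5 units


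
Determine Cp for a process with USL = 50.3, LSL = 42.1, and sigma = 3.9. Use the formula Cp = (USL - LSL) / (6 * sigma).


Cp = (50.3 - 42.1) / (6 * 3.9)

0.35


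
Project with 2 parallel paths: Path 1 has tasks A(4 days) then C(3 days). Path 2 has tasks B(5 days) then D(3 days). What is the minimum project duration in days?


Path 1 = 4 + 3 = 7 days
Path 2 = 5 + 3 = 8 days
Duration = max(7, 8) = 8 days

8 days


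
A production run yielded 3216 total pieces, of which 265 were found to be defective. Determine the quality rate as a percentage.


Formula: Quality Rate = Good Pieces / Total Pieces * 100
Good pieces = 3216 - 265 = 2951
QR = 2951 / 3216 * 100 = 91.8%

91.8%


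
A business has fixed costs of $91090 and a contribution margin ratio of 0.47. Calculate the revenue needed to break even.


Formula: BER = Fixed Costs / Contribution Margin Ratio
BER = $91090 / 0.47
BER = $193808.51 (to the nearest cent)

$193808.51


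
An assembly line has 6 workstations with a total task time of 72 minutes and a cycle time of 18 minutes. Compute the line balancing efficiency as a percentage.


Formula: Efficiency = Sum of Task Times / (N_stations * CT) * 100
Total station capacity = 6 stations * 18 min = 108 min
Efficiency = 72 / 108 * 100 = 66.7%

66.7%


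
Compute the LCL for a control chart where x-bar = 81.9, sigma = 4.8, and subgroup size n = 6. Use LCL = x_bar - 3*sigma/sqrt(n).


LCL = 81.9 - 3 * 4.8 / sqrt(6)

76.02


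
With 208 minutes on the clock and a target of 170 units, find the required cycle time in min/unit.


Formula: CT = Available Time / Number of Units
CT = 208 min / 170 units
CT = 1.22 min/unit

1.22 min/unit


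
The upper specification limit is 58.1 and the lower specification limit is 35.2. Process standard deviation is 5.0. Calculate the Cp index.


Cp = (58.1 - 35.2) / (6 * 5.0)

0.76


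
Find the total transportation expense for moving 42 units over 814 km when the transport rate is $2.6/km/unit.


TC = dist * cost * units = 814 * 2.6 * 42 = $88888.80

$88888.80


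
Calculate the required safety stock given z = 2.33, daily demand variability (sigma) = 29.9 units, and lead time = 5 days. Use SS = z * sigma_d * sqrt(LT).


Formula: SS = z * sigma_d * sqrt(LT)
sqrt(LT) = sqrt(5) = 2.2361
SS = 2.33 * 29.9 * 2.2361
SS = 155.8 units

155.8 units


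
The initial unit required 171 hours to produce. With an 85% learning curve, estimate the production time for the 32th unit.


Formula: T_n = T_1 * (learning_rate)^(log2(n)) where learning_rate = rate/100
Doublings = log2(32) = 5
T_n = 171 * 0.85^5
T_n = 171 * 0.4437 = 75.9 hours

75.9 hours


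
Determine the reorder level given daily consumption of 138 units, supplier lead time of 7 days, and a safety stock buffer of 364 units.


Formula: ROP = (Daily Demand * Lead Time) + Safety Stock
Demand during lead time = 138 * 7 = 966 units
ROP = 966 + 364 = 1330 units

1330 units


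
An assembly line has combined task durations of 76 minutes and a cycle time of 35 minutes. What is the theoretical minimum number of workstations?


Formula: N_min = ceil(Sum of Task Times / Cycle Time)
N_min = ceil(76 min / 35 min) = ceil(2.1714)
N_min = 3 stations

3


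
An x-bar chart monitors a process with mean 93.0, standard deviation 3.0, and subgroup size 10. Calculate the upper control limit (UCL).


UCL = 93.0 + 3 * 3.0 / sqrt(10)

95.85


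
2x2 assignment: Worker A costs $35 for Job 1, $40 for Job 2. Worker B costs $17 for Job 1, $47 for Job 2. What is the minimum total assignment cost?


Option 1: A->1 + B->2 = $35 + $47 = $82
Option 2: A->2 + B->1 = $40 + $17 = $57
Min cost = min($82, $57) = $57

$57


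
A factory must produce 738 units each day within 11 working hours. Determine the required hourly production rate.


Formula: Production Rate = Daily Demand / Available Hours
Rate = 738 units/day / 11 hours/day
Rate = 67.1 units/hour

67.1 units/hour


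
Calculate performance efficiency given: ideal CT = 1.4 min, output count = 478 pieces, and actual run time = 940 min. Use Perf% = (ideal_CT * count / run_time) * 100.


Formula: Performance = (Ideal CT * Total Count) / Run Time * 100
Ideal output time = 1.4 * 478 = 669.2 min
Performance = 669.2 / 940 * 100 = 71.2%

71.2%


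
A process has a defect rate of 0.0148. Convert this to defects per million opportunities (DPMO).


DPMO = defect_rate * 1000000 = 0.0148 * 1000000

14800


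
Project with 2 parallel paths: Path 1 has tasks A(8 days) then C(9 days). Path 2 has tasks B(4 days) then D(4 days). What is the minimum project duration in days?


Path 1 = 8 + 9 = 17 days
Path 2 = 4 + 4 = 8 days
Duration = max(17, 8) = 17 days

17 days


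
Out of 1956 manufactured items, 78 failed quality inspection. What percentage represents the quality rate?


Formula: Quality Rate = Good Pieces / Total Pieces * 100
Good pieces = 1956 - 78 = 1878
QR = 1878 / 1956 * 100 = 96.0%

96.0%


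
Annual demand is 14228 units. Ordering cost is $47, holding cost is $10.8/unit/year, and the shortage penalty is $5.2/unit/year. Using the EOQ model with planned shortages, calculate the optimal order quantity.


Formula: EOQ* = sqrt(2DS/H) * sqrt((H+P)/P)
Base EOQ = sqrt(2*14228*47/10.8) = 351.9 units
Correction = sqrt((10.8+5.2)/5.2) = 1.75412
EOQ* = 351.9 * 1.75412 = 617.3 units

617.3 units


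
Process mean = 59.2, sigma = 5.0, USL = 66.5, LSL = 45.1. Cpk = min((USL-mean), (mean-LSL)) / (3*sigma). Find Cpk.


Cpu = (66.5 - 59.2) / (3 * 5.0) = 0.49
Cpl = (59.2 - 45.1) / (3 * 5.0) = 0.94
Cpk = min(0.49, 0.94) = 0.49

0.49


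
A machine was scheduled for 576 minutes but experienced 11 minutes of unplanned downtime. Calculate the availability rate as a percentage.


Formula: Availability = (Planned Time - Downtime) / Planned Time * 100
Uptime = 576 - 11 = 565 min
Availability = 565 / 576 * 100 = 98.1%

98.1%


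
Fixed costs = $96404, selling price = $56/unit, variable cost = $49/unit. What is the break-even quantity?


Formula: BEQ = Fixed Costs / (Price - Variable Cost)
Contribution margin = $56 - $49 = $7/unit
BEQ = ceil($96404 / $7/unit) = ceil(13772.0) = 13772 units

13772 units


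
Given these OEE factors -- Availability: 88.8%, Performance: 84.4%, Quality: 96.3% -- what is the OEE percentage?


Formula: OEE = Availability * Performance * Quality / 10000
A * P = 88.8% * 84.4% / 100 = 74.95%
OEE = 74.95% * 96.3% / 100 = 72.2%

72.2%


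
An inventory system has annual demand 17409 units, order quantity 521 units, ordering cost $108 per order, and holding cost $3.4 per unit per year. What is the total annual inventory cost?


TC = 17409/521 * 108 + 521/2 * 3.4

$4494.48


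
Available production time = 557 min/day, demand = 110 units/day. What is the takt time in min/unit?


Formula: Takt Time = Available Production Time / Customer Demand
Takt = 557 min/day / 110 units/day
Takt = 5.06 min/unit

5.06 min/unit


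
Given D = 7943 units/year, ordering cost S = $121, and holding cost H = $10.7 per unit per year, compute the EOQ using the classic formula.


Formula: EOQ = sqrt(2 * D * S / H)
Numerator: 2 * 7943 * 121 = 1922206
2DS/H = 1922206 / 10.7 = 179645.4
EOQ = sqrt(179645.4) = 423.8 units

423.8 units


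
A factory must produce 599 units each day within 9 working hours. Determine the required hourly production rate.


Formula: Production Rate = Daily Demand / Available Hours
Rate = 599 units/day / 9 hours/day
Rate = 66.6 units/hour

66.6 units/hour


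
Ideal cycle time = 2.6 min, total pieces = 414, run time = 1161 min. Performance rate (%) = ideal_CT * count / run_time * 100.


Formula: Performance = (Ideal CT * Total Count) / Run Time * 100
Ideal output time = 2.6 * 414 = 1076.4 min
Performance = 1076.4 / 1161 * 100 = 92.7%

92.7%


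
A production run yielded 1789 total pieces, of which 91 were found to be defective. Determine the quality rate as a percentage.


Formula: Quality Rate = Good Pieces / Total Pieces * 100
Good pieces = 1789 - 91 = 1698
QR = 1698 / 1789 * 100 = 94.9%

94.9%


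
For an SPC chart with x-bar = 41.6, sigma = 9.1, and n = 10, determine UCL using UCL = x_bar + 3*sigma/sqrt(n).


UCL = 41.6 + 3 * 9.1 / sqrt(10)

50.23


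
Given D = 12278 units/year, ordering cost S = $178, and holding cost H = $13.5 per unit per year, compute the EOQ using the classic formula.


Formula: EOQ = sqrt(2 * D * S / H)
Numerator: 2 * 12278 * 178 = 4370968
2DS/H = 4370968 / 13.5 = 323775.4
EOQ = sqrt(323775.4) = 569.0 units

569.0 units


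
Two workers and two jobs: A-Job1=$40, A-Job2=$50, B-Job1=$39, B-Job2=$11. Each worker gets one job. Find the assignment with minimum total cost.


Option 1: A->1 + B->2 = $40 + $11 = $51
Option 2: A->2 + B->1 = $50 + $39 = $89
Min cost = min($51, $89) = $51

$51


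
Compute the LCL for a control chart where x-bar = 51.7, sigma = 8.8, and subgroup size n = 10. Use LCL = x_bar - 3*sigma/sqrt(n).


LCL = 51.7 - 3 * 8.8 / sqrt(10)

43.35


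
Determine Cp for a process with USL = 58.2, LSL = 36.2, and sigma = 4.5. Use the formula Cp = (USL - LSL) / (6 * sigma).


Cp = (58.2 - 36.2) / (6 * 4.5)

0.81


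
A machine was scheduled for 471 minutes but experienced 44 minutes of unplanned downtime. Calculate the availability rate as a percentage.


Formula: Availability = (Planned Time - Downtime) / Planned Time * 100
Uptime = 471 - 44 = 427 min
Availability = 427 / 471 * 100 = 90.7%

90.7%


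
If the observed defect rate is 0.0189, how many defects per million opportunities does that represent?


DPMO = defect_rate * 1000000 = 0.0189 * 1000000

18900


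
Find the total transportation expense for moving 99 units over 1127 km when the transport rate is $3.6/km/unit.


TC = dist * cost * units = 1127 * 3.6 * 99 = $401662.80

$401662.80


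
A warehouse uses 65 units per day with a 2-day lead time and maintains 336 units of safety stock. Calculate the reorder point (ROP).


Formula: ROP = (Daily Demand * Lead Time) + Safety Stock
Demand during lead time = 65 * 2 = 130 units
ROP = 130 + 336 = 466 units

466 units


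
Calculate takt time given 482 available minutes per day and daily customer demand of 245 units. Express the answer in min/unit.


Formula: Takt Time = Available Production Time / Customer Demand
Takt = 482 min/day / 245 units/day
Takt = 1.97 min/unit

1.97 min/unit


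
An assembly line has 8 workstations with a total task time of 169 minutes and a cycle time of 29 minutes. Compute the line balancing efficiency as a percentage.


Formula: Efficiency = Sum of Task Times / (N_stations * CT) * 100
Total station capacity = 8 stations * 29 min = 232 min
Efficiency = 169 / 232 * 100 = 72.8%

72.8%


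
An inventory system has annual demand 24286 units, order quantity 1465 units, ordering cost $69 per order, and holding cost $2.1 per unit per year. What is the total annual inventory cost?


TC = 24286/1465 * 69 + 1465/2 * 2.1

$2682.10


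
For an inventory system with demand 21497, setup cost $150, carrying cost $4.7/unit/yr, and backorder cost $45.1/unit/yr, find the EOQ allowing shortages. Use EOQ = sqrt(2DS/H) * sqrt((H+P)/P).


Formula: EOQ* = sqrt(2DS/H) * sqrt((H+P)/P)
Base EOQ = sqrt(2*21497*150/4.7) = 1171.39 units
Correction = sqrt((4.7+45.1)/45.1) = 1.05082
EOQ* = 1171.39 * 1.05082 = 1230.9 units

1230.9 units


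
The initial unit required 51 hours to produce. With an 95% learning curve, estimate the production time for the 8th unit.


Formula: T_n = T_1 * (learning_rate)^(log2(n)) where learning_rate = rate/100
Doublings = log2(8) = 3
T_n = 51 * 0.95^3
T_n = 51 * 0.8574 = 43.7 hours

43.7 hours


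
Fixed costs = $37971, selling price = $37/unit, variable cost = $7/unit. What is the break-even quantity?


Formula: BEQ = Fixed Costs / (Price - Variable Cost)
Contribution margin = $37 - $7 = $30/unit
BEQ = ceil($37971 / $30/unit) = ceil(1265.7) = 1266 units

1266 units


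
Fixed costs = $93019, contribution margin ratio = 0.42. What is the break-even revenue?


Formula: BER = Fixed Costs / Contribution Margin Ratio
BER = $93019 / 0.42
BER = $221473.81 (to the nearest cent)

$221473.81


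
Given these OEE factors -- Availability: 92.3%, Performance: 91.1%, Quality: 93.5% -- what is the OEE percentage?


Formula: OEE = Availability * Performance * Quality / 10000
A * P = 92.3% * 91.1% / 100 = 84.09%
OEE = 84.09% * 93.5% / 100 = 78.6%

78.6%


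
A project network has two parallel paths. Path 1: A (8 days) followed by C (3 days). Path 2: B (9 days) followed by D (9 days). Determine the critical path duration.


Path 1 = 8 + 3 = 11 days
Path 2 = 9 + 9 = 18 days
Duration = max(11, 18) = 18 days

18 days


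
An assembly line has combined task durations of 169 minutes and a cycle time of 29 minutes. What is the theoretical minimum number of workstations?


Formula: N_min = ceil(Sum of Task Times / Cycle Time)
N_min = ceil(169 min / 29 min) = ceil(5.8276)
N_min = 6 stations

6


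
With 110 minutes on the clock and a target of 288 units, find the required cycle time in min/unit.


Formula: CT = Available Time / Number of Units
CT = 110 min / 288 units
CT = 0.38 min/unit

0.38 min/unit


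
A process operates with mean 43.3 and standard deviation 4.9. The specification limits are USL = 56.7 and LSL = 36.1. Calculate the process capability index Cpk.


Cpu = (56.7 - 43.3) / (3 * 4.9) = 0.91
Cpl = (43.3 - 36.1) / (3 * 4.9) = 0.49
Cpk = min(0.91, 0.49) = 0.49

0.49


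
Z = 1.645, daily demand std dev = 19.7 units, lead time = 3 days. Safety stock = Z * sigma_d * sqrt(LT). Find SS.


Formula: SS = z * sigma_d * sqrt(LT)
sqrt(LT) = sqrt(3) = 1.7321
SS = 1.645 * 19.7 * 1.7321
SS = 56.1 units

56.1 units


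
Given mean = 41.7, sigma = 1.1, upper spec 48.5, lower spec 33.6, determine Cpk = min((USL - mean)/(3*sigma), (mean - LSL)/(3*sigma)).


Cpu = (48.5 - 41.7) / (3 * 1.1) = 2.06
Cpl = (41.7 - 33.6) / (3 * 1.1) = 2.45
Cpk = min(2.06, 2.45) = 2.06

2.06


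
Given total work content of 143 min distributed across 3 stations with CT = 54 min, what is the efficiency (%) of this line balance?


Formula: Efficiency = Sum of Task Times / (N_stations * CT) * 100
Total station capacity = 3 stations * 54 min = 162 min
Efficiency = 143 / 162 * 100 = 88.3%

88.3%


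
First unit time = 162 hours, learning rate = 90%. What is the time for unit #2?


Formula: T_n = T_1 * (learning_rate)^(log2(n)) where learning_rate = rate/100
Doublings = log2(2) = 1
T_n = 162 * 0.9^1
T_n = 162 * 0.9 = 145.8 hours

145.8 hours


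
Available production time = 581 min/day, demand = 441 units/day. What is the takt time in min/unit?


Formula: Takt Time = Available Production Time / Customer Demand
Takt = 581 min/day / 441 units/day
Takt = 1.32 min/unit

1.32 min/unit


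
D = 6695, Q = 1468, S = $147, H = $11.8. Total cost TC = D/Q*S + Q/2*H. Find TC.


TC = 6695/1468 * 147 + 1468/2 * 11.8

$9331.61


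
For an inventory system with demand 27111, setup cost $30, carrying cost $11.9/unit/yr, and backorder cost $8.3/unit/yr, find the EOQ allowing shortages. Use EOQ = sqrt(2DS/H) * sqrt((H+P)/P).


Formula: EOQ* = sqrt(2DS/H) * sqrt((H+P)/P)
Base EOQ = sqrt(2*27111*30/11.9) = 369.72 units
Correction = sqrt((11.9+8.3)/8.3) = 1.56004
EOQ* = 369.72 * 1.56004 = 576.8 units

576.8 units


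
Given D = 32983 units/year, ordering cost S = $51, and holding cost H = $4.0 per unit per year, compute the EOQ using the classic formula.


Formula: EOQ = sqrt(2 * D * S / H)
Numerator: 2 * 32983 * 51 = 3364266
2DS/H = 3364266 / 4.0 = 841066.5
EOQ = sqrt(841066.5) = 917.1 units

917.1 units


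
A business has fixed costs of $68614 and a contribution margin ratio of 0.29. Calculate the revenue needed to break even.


Formula: BER = Fixed Costs / Contribution Margin Ratio
BER = $68614 / 0.29
BER = $236600.00 (to the nearest cent)

$236600.00


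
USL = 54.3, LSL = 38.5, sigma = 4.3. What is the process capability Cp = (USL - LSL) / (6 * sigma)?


Cp = (54.3 - 38.5) / (6 * 4.3)

0.61


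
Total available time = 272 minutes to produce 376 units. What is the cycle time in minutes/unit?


Formula: CT = Available Time / Number of Units
CT = 272 min / 376 units
CT = 0.72 min/unit

0.72 min/unit


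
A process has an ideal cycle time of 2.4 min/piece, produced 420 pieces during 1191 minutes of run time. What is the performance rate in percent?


Formula: Performance = (Ideal CT * Total Count) / Run Time * 100
Ideal output time = 2.4 * 420 = 1008.0 min
Performance = 1008.0 / 1191 * 100 = 84.6%

84.6%


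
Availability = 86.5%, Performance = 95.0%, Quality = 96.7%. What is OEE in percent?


Formula: OEE = Availability * Performance * Quality / 10000
A * P = 86.5% * 95.0% / 100 = 82.18%
OEE = 82.18% * 96.7% / 100 = 79.5%

79.5%


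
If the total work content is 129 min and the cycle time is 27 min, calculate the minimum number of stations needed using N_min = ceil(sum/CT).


Formula: N_min = ceil(Sum of Task Times / Cycle Time)
N_min = ceil(129 min / 27 min) = ceil(4.7778)
N_min = 5 stations

5


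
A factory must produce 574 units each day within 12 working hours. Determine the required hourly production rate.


Formula: Production Rate = Daily Demand / Available Hours
Rate = 574 units/day / 12 hours/day
Rate = 47.8 units/hour

47.8 units/hour


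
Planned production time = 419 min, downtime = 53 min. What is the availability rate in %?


Formula: Availability = (Planned Time - Downtime) / Planned Time * 100
Uptime = 419 - 53 = 366 min
Availability = 366 / 419 * 100 = 87.4%

87.4%


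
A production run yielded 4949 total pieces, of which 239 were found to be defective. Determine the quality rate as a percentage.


Formula: Quality Rate = Good Pieces / Total Pieces * 100
Good pieces = 4949 - 239 = 4710
QR = 4710 / 4949 * 100 = 95.2%

95.2%


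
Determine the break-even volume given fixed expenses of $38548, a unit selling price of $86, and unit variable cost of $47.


Formula: BEQ = Fixed Costs / (Price - Variable Cost)
Contribution margin = $86 - $47 = $39/unit
BEQ = ceil($38548 / $39/unit) = ceil(988.41) = 989 units

989 units


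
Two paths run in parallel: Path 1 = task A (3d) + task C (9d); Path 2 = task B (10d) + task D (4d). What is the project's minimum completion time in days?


Path 1 = 3 + 9 = 12 days
Path 2 = 10 + 4 = 14 days
Duration = max(12, 14) = 14 days

14 days


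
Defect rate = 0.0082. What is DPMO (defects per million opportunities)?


DPMO = defect_rate * 1000000 = 0.0082 * 1000000

8200


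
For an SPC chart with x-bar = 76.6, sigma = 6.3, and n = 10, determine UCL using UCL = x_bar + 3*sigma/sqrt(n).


UCL = 76.6 + 3 * 6.3 / sqrt(10)

82.58


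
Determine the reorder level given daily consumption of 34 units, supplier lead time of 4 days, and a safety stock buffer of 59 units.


Formula: ROP = (Daily Demand * Lead Time) + Safety Stock
Demand during lead time = 34 * 4 = 136 units
ROP = 136 + 59 = 195 units

195 units


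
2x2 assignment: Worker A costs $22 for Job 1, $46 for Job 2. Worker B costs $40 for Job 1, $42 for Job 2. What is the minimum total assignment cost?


Option 1: A->1 + B->2 = $22 + $42 = $64
Option 2: A->2 + B->1 = $46 + $40 = $86
Min cost = min($64, $86) = $64

$64


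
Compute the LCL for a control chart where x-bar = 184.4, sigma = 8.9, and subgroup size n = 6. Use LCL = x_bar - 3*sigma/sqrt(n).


LCL = 184.4 - 3 * 8.9 / sqrt(6)

173.5


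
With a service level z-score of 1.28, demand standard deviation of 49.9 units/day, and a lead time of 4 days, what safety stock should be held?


Formula: SS = z * sigma_d * sqrt(LT)
sqrt(LT) = sqrt(4) = 2.0
SS = 1.28 * 49.9 * 2.0
SS = 127.7 units

127.7 units


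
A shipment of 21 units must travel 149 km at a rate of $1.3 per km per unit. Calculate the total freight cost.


TC = dist * cost * units = 149 * 1.3 * 21 = $4067.70

$4067.70


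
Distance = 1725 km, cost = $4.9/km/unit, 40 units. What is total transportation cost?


TC = dist * cost * units = 1725 * 4.9 * 40 = $338100.00

$338100.00


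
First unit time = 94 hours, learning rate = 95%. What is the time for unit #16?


Formula: T_n = T_1 * (learning_rate)^(log2(n)) where learning_rate = rate/100
Doublings = log2(16) = 4
T_n = 94 * 0.95^4
T_n = 94 * 0.8145 = 76.6 hours

76.6 hours


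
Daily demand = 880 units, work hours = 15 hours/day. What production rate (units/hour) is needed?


Formula: Production Rate = Daily Demand / Available Hours
Rate = 880 units/day / 15 hours/day
Rate = 58.7 units/hour

58.7 units/hour


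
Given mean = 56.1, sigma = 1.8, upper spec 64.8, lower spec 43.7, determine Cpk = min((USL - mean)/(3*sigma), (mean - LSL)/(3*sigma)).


Cpu = (64.8 - 56.1) / (3 * 1.8) = 1.61
Cpl = (56.1 - 43.7) / (3 * 1.8) = 2.3
Cpk = min(1.61, 2.3) = 1.61

1.61


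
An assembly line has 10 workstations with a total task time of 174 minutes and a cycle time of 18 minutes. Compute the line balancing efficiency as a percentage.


Formula: Efficiency = Sum of Task Times / (N_stations * CT) * 100
Total station capacity = 10 stations * 18 min = 180 min
Efficiency = 174 / 180 * 100 = 96.7%

96.7%


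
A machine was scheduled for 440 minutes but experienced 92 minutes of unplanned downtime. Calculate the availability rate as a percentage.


Formula: Availability = (Planned Time - Downtime) / Planned Time * 100
Uptime = 440 - 92 = 348 min
Availability = 348 / 440 * 100 = 79.1%

79.1%


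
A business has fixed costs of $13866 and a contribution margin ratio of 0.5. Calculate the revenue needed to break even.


Formula: BER = Fixed Costs / Contribution Margin Ratio
BER = $13866 / 0.5
BER = $27732.00 (to the nearest cent)

$27732.00


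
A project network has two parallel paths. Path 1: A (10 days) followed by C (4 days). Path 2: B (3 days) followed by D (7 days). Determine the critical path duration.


Path 1 = 10 + 4 = 14 days
Path 2 = 3 + 7 = 10 days
Duration = max(14, 10) = 14 days

14 days


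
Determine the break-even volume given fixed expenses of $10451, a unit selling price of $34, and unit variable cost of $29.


Formula: BEQ = Fixed Costs / (Price - Variable Cost)
Contribution margin = $34 - $29 = $5/unit
BEQ = ceil($10451 / $5/unit) = ceil(2090.2) = 2091 units

2091 units


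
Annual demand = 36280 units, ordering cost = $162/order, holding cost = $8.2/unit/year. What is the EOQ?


Formula: EOQ = sqrt(2 * D * S / H)
Numerator: 2 * 36280 * 162 = 11754720
2DS/H = 11754720 / 8.2 = 1433502.4
EOQ = sqrt(1433502.4) = 1197.3 units

1197.3 units


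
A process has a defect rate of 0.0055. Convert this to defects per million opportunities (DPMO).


DPMO = defect_rate * 1000000 = 0.0055 * 1000000

5500


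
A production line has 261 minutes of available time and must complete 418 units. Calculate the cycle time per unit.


Formula: CT = Available Time / Number of Units
CT = 261 min / 418 units
CT = 0.62 min/unit

0.62 min/unit


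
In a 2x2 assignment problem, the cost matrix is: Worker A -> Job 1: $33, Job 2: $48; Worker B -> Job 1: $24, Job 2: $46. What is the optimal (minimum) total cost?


Option 1: A->1 + B->2 = $33 + $46 = $79
Option 2: A->2 + B->1 = $48 + $24 = $72
Min cost = min($79, $72) = $72

$72


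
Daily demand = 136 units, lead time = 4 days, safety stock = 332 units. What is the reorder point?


Formula: ROP = (Daily Demand * Lead Time) + Safety Stock
Demand during lead time = 136 * 4 = 544 units
ROP = 544 + 332 = 876 units

876 units


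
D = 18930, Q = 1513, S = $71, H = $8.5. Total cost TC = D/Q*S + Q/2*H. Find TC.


TC = 18930/1513 * 71 + 1513/2 * 8.5

$7318.57


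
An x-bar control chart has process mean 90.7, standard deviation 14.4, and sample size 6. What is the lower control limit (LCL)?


LCL = 90.7 - 3 * 14.4 / sqrt(6)

73.06


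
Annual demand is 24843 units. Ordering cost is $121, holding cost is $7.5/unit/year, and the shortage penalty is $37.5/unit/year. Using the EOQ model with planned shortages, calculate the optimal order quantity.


Formula: EOQ* = sqrt(2DS/H) * sqrt((H+P)/P)
Base EOQ = sqrt(2*24843*121/7.5) = 895.32 units
Correction = sqrt((7.5+37.5)/37.5) = 1.09545
EOQ* = 895.32 * 1.09545 = 980.8 units

980.8 units


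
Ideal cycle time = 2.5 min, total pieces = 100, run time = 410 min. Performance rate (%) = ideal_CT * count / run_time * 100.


Formula: Performance = (Ideal CT * Total Count) / Run Time * 100
Ideal output time = 2.5 * 100 = 250.0 min
Performance = 250.0 / 410 * 100 = 61.0%

61.0%


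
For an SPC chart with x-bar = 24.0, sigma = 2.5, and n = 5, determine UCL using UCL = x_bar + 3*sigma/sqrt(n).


UCL = 24.0 + 3 * 2.5 / sqrt(5)

27.35


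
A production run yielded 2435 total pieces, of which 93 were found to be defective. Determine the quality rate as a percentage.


Formula: Quality Rate = Good Pieces / Total Pieces * 100
Good pieces = 2435 - 93 = 2342
QR = 2342 / 2435 * 100 = 96.2%

96.2%


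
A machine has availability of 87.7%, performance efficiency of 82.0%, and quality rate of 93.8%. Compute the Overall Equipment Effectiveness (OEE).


Formula: OEE = Availability * Performance * Quality / 10000
A * P = 87.7% * 82.0% / 100 = 71.91%
OEE = 71.91% * 93.8% / 100 = 67.5%

67.5%


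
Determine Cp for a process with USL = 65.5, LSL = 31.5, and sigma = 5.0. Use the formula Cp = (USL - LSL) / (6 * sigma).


Cp = (65.5 - 31.5) / (6 * 5.0)

1.13


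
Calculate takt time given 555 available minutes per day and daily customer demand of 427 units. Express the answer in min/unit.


Formula: Takt Time = Available Production Time / Customer Demand
Takt = 555 min/day / 427 units/day
Takt = 1.3 min/unit

1.3 min/unit


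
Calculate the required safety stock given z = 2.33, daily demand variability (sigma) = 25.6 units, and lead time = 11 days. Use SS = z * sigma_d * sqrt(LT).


Formula: SS = z * sigma_d * sqrt(LT)
sqrt(LT) = sqrt(11) = 3.3166
SS = 2.33 * 25.6 * 3.3166
SS = 197.8 units

197.8 units


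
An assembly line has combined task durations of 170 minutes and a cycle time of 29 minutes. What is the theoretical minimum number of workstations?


Formula: N_min = ceil(Sum of Task Times / Cycle Time)
N_min = ceil(170 min / 29 min) = ceil(5.8621)
N_min = 6 stations

6


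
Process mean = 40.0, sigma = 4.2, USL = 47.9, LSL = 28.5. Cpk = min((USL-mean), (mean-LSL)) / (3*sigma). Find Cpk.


Cpu = (47.9 - 40.0) / (3 * 4.2) = 0.63
Cpl = (40.0 - 28.5) / (3 * 4.2) = 0.91
Cpk = min(0.63, 0.91) = 0.63

0.63


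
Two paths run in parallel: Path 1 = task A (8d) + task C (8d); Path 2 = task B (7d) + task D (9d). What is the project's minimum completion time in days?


Path 1 = 8 + 8 = 16 days
Path 2 = 7 + 9 = 16 days
Duration = max(16, 16) = 16 days

16 days


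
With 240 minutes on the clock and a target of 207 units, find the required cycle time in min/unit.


Formula: CT = Available Time / Number of Units
CT = 240 min / 207 units
CT = 1.16 min/unit

1.16 min/unit


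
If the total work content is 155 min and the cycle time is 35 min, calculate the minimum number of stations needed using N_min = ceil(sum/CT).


Formula: N_min = ceil(Sum of Task Times / Cycle Time)
N_min = ceil(155 min / 35 min) = ceil(4.4286)
N_min = 5 stations

5


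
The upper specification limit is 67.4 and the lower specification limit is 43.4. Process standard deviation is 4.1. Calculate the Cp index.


Cp = (67.4 - 43.4) / (6 * 4.1)

0.98


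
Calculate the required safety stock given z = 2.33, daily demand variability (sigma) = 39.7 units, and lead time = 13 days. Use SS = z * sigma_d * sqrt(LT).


Formula: SS = z * sigma_d * sqrt(LT)
sqrt(LT) = sqrt(13) = 3.6056
SS = 2.33 * 39.7 * 3.6056
SS = 333.5 units

333.5 units


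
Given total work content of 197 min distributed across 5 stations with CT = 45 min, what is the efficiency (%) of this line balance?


Formula: Efficiency = Sum of Task Times / (N_stations * CT) * 100
Total station capacity = 5 stations * 45 min = 225 min
Efficiency = 197 / 225 * 100 = 87.6%

87.6%


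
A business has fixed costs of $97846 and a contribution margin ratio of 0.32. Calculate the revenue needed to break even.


Formula: BER = Fixed Costs / Contribution Margin Ratio
BER = $97846 / 0.32
BER = $305768.75 (to the nearest cent)

$305768.75


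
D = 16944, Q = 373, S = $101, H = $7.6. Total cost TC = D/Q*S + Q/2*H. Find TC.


TC = 16944/373 * 101 + 373/2 * 7.6

$6005.45


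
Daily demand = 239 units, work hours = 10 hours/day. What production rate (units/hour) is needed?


Formula: Production Rate = Daily Demand / Available Hours
Rate = 239 units/day / 10 hours/day
Rate = 23.9 units/hour

23.9 units/hour


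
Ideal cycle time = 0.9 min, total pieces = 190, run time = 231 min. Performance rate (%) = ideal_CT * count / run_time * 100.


Formula: Performance = (Ideal CT * Total Count) / Run Time * 100
Ideal output time = 0.9 * 190 = 171.0 min
Performance = 171.0 / 231 * 100 = 74.0%

74.0%


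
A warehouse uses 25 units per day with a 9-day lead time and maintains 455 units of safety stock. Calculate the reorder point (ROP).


Formula: ROP = (Daily Demand * Lead Time) + Safety Stock
Demand during lead time = 25 * 9 = 225 units
ROP = 225 + 455 = 680 units

680 units


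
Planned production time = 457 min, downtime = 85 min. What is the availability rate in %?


Formula: Availability = (Planned Time - Downtime) / Planned Time * 100
Uptime = 457 - 85 = 372 min
Availability = 372 / 457 * 100 = 81.4%

81.4%


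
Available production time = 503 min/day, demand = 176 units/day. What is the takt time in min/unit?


Formula: Takt Time = Available Production Time / Customer Demand
Takt = 503 min/day / 176 units/day
Takt = 2.86 min/unit

2.86 min/unit


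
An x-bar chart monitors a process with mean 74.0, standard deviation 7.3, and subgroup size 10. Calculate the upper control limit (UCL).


UCL = 74.0 + 3 * 7.3 / sqrt(10)

80.93


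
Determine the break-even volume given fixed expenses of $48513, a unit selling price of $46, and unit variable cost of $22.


Formula: BEQ = Fixed Costs / (Price - Variable Cost)
Contribution margin = $46 - $22 = $24/unit
BEQ = ceil($48513 / $24/unit) = ceil(2021.38) = 2022 units

2022 units


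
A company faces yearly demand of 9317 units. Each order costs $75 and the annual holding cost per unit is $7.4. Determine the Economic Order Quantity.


Formula: EOQ = sqrt(2 * D * S / H)
Numerator: 2 * 9317 * 75 = 1397550
2DS/H = 1397550 / 7.4 = 188858.1
EOQ = sqrt(188858.1) = 434.6 units

434.6 units
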